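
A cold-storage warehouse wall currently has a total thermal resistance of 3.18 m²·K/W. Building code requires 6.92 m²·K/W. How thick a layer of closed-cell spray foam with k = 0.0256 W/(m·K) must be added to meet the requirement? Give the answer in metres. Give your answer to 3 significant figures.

ΔR = 6.92 − 3.18 = 3.74 m²·K/W
L = ΔR × k = 3.74 × 0.0256 = 0.09574 m

0.0957 m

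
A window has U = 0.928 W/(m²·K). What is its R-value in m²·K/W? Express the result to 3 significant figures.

R = 1/U = 1/0.928 = 1.078

1.08 m²·K/W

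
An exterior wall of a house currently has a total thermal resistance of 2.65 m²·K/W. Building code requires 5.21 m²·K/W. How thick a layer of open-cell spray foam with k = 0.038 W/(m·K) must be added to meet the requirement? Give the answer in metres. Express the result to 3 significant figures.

ΔR = 5.21 − 2.65 = 2.56 m²·K/W
L = ΔR × k = 2.56 × 0.038 = 0.09728 m

0.0973 m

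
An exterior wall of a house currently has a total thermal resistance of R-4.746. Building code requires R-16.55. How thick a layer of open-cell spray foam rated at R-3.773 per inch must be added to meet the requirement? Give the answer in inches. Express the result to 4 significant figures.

3.129 in

ΔR = 16.55 − 4.746 = 11.804 ft²·°F·h/BTU
L = ΔR / (R/in) = 11.804/3.773 = 3.1285 in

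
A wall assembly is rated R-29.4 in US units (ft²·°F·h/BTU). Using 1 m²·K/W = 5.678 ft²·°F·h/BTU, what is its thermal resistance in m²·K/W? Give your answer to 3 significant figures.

5.18 m²·K/W

R_SI = 29.4/5.678 = 5.178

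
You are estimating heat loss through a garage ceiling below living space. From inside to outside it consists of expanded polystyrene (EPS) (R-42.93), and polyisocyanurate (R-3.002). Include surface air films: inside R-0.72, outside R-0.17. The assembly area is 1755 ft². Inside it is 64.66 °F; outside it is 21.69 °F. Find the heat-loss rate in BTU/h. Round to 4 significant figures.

1611 BTU/h

R_total = 0.72 + 42.93 + 3.002 + 0.17 = 46.822 ft²·°F·h/BTU
Q = A·ΔT/R = 1755 × (64.66 − 21.69) / 46.822 = 1610.6 BTU/h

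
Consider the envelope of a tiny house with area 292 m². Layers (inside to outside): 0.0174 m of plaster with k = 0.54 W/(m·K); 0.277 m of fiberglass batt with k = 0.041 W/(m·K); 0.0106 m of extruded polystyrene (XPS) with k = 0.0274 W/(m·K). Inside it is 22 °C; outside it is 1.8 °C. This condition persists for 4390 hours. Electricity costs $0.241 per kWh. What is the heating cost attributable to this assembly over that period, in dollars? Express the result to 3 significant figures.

870 dollars

0.0174/0.54 = 0.03222
0.277/0.041 = 6.756
0.0106/0.0274 = 0.3869
R_total = 0.03222 + 6.756 + 0.3869 = 7.175 m²·K/W
Q = 292 × (22 − 1.8) / 7.175 = 822.1 W
E = 822.1 W × 4390 h / 1000 = 3609 kWh
Cost = 3609 × 0.241 = $869.7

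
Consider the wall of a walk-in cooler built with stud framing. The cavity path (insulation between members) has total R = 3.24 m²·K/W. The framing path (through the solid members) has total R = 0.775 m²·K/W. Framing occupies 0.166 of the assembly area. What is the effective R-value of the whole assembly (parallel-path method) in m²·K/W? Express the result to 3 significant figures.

U_eff = 0.834/3.24 + 0.166/0.775 = 0.2574 + 0.2142 = 0.4716
R_eff = 1/U_eff = 2.12 m²·K/W

2.12 m²·K/W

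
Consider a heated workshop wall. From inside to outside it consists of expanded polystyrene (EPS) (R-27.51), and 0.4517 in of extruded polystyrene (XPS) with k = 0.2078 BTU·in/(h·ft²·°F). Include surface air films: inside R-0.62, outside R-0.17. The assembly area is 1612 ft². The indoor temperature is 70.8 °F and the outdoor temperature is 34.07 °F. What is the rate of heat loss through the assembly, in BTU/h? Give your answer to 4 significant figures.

0.4517/0.2078 = 2.1737
R_total = 0.62 + 27.51 + 2.1737 + 0.17 = 30.474 ft²·°F·h/BTU
Q = A·ΔT/R = 1612 × (70.8 − 34.07) / 30.474 = 1942.9 BTU/h

1943 BTU/h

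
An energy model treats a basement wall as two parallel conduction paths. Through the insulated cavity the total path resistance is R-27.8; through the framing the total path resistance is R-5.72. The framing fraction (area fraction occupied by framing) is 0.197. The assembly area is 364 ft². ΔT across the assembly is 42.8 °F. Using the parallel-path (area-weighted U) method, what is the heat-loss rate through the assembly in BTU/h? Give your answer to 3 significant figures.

987 BTU/h

U_eff = 0.803/27.8 + 0.197/5.72 = 0.02888 + 0.03444 = 0.06333
R_eff = 1/U_eff = 15.79 ft²·°F·h/BTU
Q = 364 × 42.8 / 15.79 = 986.6 BTU/h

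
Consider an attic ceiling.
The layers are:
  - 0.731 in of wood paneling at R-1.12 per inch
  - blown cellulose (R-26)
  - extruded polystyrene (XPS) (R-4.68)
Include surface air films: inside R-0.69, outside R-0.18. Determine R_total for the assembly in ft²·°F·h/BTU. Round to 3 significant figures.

0.731 × 1.12 = 0.8187
R_total = 0.69 + 0.8187 + 26 + 4.68 + 0.18 = 32.37 ft²·°F·h/BTU

32.4 ft²·°F·h/BTU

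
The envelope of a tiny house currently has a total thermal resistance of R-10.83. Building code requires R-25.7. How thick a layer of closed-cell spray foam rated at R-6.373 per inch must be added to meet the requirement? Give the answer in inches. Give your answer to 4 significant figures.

2.333 in

ΔR = 25.7 − 10.83 = 14.87 ft²·°F·h/BTU
L = ΔR / (R/in) = 14.87/6.373 = 2.3333 in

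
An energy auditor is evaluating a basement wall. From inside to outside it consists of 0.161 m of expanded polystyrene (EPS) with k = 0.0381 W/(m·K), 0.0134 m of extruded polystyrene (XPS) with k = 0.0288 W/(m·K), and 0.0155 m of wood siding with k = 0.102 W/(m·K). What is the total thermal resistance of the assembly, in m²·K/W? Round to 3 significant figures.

0.161/0.0381 = 4.226
0.0134/0.0288 = 0.4653
0.0155/0.102 = 0.152
R_total = 4.226 + 0.4653 + 0.152 = 4.843 m²·K/W

4.84 m²·K/W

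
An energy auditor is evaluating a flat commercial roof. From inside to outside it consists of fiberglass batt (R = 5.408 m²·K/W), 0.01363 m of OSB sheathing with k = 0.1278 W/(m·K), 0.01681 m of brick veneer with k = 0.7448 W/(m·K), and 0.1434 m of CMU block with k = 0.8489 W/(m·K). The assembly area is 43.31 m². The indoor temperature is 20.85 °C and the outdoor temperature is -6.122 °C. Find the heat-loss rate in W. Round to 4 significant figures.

0.01363/0.1278 = 0.10665
0.01681/0.7448 = 0.02257
0.1434/0.8489 = 0.16892
R_total = 5.408 + 0.10665 + 0.02257 + 0.16892 = 5.7061 m²·K/W
Q = A·ΔT/R = 43.31 × (20.85 − (-6.122)) / 5.7061 = 204.72 W

204.7 W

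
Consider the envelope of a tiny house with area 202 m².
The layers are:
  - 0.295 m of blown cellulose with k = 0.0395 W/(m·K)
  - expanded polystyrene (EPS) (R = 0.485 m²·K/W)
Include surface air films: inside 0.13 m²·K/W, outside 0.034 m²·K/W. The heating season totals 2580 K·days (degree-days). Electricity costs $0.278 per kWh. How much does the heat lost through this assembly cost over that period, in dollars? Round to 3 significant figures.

428 dollars

0.295/0.0395 = 7.468
R_total = 0.13 + 7.468 + 0.485 + 0.034 = 8.117 m²·K/W
E = A × HDD × 24 / R / 1000 = 202 × 2580 × 24 / 8.117 / 1000 = 1541 kWh
Cost = 1541 × 0.278 = $428.4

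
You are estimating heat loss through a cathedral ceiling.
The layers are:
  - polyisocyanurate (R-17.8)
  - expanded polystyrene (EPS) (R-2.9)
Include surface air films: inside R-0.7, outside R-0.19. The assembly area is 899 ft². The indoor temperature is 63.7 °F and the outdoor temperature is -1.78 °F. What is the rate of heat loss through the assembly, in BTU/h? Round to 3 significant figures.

2730 BTU/h

R_total = 0.7 + 17.8 + 2.9 + 0.19 = 21.59 ft²·°F·h/BTU
Q = A·ΔT/R = 899 × (63.7 − (-1.78)) / 21.59 = 2727 BTU/h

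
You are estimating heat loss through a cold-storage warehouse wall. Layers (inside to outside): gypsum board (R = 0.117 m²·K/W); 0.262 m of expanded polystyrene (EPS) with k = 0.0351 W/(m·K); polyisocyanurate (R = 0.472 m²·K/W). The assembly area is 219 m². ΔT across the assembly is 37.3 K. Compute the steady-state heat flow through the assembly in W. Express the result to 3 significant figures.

0.262/0.0351 = 7.464
R_total = 0.117 + 7.464 + 0.472 = 8.053 m²·K/W
Q = A·ΔT/R = 219 × 37.3 / 8.053 = 1014 W

1010 W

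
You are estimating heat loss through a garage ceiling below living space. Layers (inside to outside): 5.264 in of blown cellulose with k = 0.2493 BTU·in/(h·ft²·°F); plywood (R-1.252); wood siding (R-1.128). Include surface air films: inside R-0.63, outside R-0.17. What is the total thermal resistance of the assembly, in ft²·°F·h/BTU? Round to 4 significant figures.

5.264/0.2493 = 21.115
R_total = 0.63 + 21.115 + 1.252 + 1.128 + 0.17 = 24.295 ft²·°F·h/BTU

24.30 ft²·°F·h/BTU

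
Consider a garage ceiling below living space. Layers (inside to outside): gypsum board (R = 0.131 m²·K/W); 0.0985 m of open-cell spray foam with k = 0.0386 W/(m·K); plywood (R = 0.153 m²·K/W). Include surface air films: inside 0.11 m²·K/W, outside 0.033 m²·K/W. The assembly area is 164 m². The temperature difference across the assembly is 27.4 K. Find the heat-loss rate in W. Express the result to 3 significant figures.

0.0985/0.0386 = 2.552
R_total = 0.11 + 0.131 + 2.552 + 0.153 + 0.033 = 2.979 m²·K/W
Q = A·ΔT/R = 164 × 27.4 / 2.979 = 1509 W

1510 W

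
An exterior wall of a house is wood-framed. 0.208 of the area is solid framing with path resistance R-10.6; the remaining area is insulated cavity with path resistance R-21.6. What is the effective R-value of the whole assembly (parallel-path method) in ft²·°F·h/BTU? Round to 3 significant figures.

U_eff = 0.792/21.6 + 0.208/10.6 = 0.03667 + 0.01962 = 0.05629
R_eff = 1/U_eff = 17.77 ft²·°F·h/BTU

17.8 ft²·°F·h/BTU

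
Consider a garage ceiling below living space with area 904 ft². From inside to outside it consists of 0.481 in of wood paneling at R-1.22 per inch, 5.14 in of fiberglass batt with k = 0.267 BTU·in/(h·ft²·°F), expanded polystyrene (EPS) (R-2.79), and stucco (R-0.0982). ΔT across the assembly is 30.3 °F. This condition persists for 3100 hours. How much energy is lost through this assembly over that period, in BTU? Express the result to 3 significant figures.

0.481 × 1.22 = 0.5868
5.14/0.267 = 19.25
R_total = 0.5868 + 19.25 + 2.79 + 0.0982 = 22.73 ft²·°F·h/BTU
Q = 904 × 30.3 / 22.73 = 1205 BTU/h
E = 1205 × 3100 = 3736000 BTU

3740000 BTU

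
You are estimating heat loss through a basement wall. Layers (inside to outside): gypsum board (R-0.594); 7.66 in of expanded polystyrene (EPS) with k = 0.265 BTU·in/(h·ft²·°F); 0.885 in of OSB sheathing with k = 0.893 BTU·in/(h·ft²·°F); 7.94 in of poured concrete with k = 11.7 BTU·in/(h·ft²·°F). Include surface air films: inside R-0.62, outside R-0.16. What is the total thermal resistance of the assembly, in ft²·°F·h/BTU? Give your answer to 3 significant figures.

7.66/0.265 = 28.91
0.885/0.893 = 0.991
7.94/11.7 = 0.6786
R_total = 0.62 + 0.594 + 28.91 + 0.991 + 0.6786 + 0.16 = 31.95 ft²·°F·h/BTU

31.9 ft²·°F·h/BTU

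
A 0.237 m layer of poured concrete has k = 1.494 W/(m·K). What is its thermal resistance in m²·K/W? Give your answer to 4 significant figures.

R = L/k = 0.237/1.494 = 0.15863 m²·K/W

0.1586 m²·K/W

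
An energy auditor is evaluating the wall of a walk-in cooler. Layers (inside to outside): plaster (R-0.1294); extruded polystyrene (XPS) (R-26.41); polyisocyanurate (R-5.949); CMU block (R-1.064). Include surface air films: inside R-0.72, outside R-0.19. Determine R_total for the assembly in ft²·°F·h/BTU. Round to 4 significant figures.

R_total = 0.72 + 0.1294 + 26.41 + 5.949 + 1.064 + 0.19 = 34.462 ft²·°F·h/BTU

34.46 ft²·°F·h/BTU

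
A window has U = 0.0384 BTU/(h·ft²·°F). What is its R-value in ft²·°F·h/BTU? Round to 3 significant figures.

26.0 ft²·°F·h/BTU

R = 1/U = 1/0.0384 = 26.04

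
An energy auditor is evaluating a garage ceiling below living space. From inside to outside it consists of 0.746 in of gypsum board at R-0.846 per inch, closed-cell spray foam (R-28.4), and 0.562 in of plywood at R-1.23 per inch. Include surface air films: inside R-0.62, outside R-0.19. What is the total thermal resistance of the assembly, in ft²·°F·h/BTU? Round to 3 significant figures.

30.5 ft²·°F·h/BTU

0.746 × 0.846 = 0.6311
0.562 × 1.23 = 0.6913
R_total = 0.62 + 0.6311 + 28.4 + 0.6913 + 0.19 = 30.53 ft²·°F·h/BTU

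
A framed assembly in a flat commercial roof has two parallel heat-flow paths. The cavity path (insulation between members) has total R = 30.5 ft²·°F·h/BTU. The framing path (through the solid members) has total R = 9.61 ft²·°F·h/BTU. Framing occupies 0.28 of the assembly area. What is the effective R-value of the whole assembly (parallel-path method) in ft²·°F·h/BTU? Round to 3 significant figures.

U_eff = 0.72/30.5 + 0.28/9.61 = 0.02361 + 0.02914 = 0.05274
R_eff = 1/U_eff = 18.96 ft²·°F·h/BTU

19.0 ft²·°F·h/BTU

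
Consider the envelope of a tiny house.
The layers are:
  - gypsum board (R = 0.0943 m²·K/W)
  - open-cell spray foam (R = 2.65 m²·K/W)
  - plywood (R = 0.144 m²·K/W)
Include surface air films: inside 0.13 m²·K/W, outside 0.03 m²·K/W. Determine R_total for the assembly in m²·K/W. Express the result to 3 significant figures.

R_total = 0.13 + 0.0943 + 2.65 + 0.144 + 0.03 = 3.048 m²·K/W

3.05 m²·K/W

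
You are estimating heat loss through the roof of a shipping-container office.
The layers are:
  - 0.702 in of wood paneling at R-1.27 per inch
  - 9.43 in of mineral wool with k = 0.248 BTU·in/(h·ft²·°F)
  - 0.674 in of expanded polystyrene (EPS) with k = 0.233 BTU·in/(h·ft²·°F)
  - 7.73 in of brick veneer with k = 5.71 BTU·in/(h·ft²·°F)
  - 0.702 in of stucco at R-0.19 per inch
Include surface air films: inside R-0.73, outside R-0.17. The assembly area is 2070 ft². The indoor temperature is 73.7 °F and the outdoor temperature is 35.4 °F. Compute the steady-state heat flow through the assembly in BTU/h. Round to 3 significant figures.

0.702 × 1.27 = 0.8915
9.43/0.248 = 38.02
0.674/0.233 = 2.893
7.73/5.71 = 1.354
0.702 × 0.19 = 0.1334
R_total = 0.73 + 0.8915 + 38.02 + 2.893 + 1.354 + 0.1334 + 0.17 = 44.2 ft²·°F·h/BTU
Q = A·ΔT/R = 2070 × (73.7 − 35.4) / 44.2 = 1794 BTU/h

1790 BTU/h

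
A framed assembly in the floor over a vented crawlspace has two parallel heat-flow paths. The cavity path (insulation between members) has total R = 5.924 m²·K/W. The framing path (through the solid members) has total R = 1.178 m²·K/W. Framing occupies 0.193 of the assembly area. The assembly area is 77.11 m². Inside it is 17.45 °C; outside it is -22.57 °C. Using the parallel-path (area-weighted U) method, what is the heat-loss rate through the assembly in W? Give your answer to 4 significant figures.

926.0 W

U_eff = 0.807/5.924 + 0.193/1.178 = 0.13623 + 0.16384 = 0.30006
R_eff = 1/U_eff = 3.3326 m²·K/W
Q = 77.11 × (17.45 − (-22.57)) / 3.3326 = 925.98 W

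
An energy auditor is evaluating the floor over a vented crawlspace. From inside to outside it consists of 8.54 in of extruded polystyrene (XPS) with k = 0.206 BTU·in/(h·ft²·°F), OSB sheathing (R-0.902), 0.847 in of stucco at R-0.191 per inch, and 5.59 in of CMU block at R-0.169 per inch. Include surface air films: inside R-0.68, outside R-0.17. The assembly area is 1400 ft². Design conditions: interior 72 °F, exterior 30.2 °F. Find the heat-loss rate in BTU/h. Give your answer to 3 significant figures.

8.54/0.206 = 41.46
0.847 × 0.191 = 0.1618
5.59 × 0.169 = 0.9447
R_total = 0.68 + 41.46 + 0.902 + 0.1618 + 0.9447 + 0.17 = 44.31 ft²·°F·h/BTU
Q = A·ΔT/R = 1400 × (72 − 30.2) / 44.31 = 1321 BTU/h

1320 BTU/h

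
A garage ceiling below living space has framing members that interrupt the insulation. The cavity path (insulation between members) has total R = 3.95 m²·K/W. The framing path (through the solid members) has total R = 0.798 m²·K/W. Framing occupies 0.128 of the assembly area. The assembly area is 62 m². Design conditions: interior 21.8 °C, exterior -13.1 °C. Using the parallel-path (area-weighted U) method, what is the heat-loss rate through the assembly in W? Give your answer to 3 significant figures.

825 W

U_eff = 0.872/3.95 + 0.128/0.798 = 0.2208 + 0.1604 = 0.3812
R_eff = 1/U_eff = 2.624 m²·K/W
Q = 62 × (21.8 − (-13.1)) / 2.624 = 824.8 W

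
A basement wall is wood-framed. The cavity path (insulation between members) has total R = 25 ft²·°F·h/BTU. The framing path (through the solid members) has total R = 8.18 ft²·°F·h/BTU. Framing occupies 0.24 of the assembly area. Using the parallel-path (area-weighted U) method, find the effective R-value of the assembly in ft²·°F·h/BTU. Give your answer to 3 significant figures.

16.7 ft²·°F·h/BTU

U_eff = 0.76/25 + 0.24/8.18 = 0.0304 + 0.02934 = 0.05974
R_eff = 1/U_eff = 16.74 ft²·°F·h/BTU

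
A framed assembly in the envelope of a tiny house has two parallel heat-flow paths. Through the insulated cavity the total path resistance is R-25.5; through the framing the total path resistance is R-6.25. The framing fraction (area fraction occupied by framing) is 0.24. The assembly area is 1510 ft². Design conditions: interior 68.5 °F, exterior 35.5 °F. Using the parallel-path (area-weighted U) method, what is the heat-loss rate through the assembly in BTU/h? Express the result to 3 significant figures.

3400 BTU/h

U_eff = 0.76/25.5 + 0.24/6.25 = 0.0298 + 0.0384 = 0.0682
R_eff = 1/U_eff = 14.66 ft²·°F·h/BTU
Q = 1510 × (68.5 − 35.5) / 14.66 = 3399 BTU/h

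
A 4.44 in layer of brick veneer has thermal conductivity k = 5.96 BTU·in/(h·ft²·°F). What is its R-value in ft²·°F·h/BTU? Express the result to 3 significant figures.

0.745 ft²·°F·h/BTU

R = L/k = 4.44/5.96 = 0.745 ft²·°F·h/BTU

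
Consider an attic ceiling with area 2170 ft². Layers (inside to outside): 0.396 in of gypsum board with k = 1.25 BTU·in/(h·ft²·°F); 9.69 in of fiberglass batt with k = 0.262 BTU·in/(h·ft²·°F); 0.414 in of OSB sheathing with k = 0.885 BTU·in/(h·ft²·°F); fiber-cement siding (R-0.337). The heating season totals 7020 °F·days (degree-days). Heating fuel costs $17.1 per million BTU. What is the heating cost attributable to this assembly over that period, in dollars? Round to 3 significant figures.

0.396/1.25 = 0.3168
9.69/0.262 = 36.98
0.414/0.885 = 0.4678
R_total = 0.3168 + 36.98 + 0.4678 + 0.337 = 38.11 ft²·°F·h/BTU
E = A × HDD × 24 / R = 2170 × 7020 × 24 / 38.11 = 9594000 BTU
Cost = 9594000/10⁶ × 17.1 = $164.1

164 dollars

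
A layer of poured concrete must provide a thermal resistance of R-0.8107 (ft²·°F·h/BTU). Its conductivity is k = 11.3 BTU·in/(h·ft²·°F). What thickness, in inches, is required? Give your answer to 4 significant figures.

L = R × k = 0.8107 × 11.3 = 9.1609 in

9.161 in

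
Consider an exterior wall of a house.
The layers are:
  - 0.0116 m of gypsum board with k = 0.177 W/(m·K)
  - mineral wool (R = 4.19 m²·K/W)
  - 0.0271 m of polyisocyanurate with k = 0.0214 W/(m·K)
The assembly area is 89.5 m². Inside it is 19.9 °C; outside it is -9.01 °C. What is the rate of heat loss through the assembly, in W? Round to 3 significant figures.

0.0116/0.177 = 0.06554
0.0271/0.0214 = 1.266
R_total = 0.06554 + 4.19 + 1.266 = 5.522 m²·K/W
Q = A·ΔT/R = 89.5 × (19.9 − (-9.01)) / 5.522 = 468.6 W

469 W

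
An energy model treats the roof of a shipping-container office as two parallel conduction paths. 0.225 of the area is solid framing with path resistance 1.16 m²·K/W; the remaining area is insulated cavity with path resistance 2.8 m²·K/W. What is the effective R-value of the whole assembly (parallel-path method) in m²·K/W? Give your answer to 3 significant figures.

2.12 m²·K/W

U_eff = 0.775/2.8 + 0.225/1.16 = 0.2768 + 0.194 = 0.4708
R_eff = 1/U_eff = 2.124 m²·K/W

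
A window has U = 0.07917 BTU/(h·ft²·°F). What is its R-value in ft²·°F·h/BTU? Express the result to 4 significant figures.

R = 1/U = 1/0.07917 = 12.631

12.63 ft²·°F·h/BTU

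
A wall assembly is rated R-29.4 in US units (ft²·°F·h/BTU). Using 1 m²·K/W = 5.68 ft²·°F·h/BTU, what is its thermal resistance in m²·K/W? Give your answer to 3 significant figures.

R_SI = 29.4/5.68 = 5.176

5.18 m²·K/W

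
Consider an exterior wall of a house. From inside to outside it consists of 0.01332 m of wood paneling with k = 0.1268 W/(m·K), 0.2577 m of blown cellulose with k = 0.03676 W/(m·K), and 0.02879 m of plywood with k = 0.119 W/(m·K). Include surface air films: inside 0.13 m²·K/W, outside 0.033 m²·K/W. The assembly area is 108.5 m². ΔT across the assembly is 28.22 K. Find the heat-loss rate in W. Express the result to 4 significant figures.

0.01332/0.1268 = 0.10505
0.2577/0.03676 = 7.0103
0.02879/0.119 = 0.24193
R_total = 0.13 + 0.10505 + 7.0103 + 0.24193 + 0.033 = 7.5203 m²·K/W
Q = A·ΔT/R = 108.5 × 28.22 / 7.5203 = 407.15 W

407.1 W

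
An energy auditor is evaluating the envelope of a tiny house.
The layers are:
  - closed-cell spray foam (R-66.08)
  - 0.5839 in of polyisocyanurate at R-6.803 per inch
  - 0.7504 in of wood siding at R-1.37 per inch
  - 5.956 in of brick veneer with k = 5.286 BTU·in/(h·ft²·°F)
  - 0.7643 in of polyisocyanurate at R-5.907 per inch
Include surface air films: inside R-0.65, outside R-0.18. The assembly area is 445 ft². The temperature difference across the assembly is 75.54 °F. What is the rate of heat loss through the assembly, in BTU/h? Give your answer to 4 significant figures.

433.5 BTU/h

0.5839 × 6.803 = 3.9723
0.7504 × 1.37 = 1.028
5.956/5.286 = 1.1267
0.7643 × 5.907 = 4.5147
R_total = 0.65 + 66.08 + 3.9723 + 1.028 + 1.1267 + 4.5147 + 0.18 = 77.552 ft²·°F·h/BTU
Q = A·ΔT/R = 445 × 75.54 / 77.552 = 433.46 BTU/h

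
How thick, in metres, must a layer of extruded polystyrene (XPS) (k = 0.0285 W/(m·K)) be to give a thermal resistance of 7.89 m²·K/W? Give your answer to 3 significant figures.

0.225 m

L = R·k = 7.89 × 0.0285 = 0.2249 m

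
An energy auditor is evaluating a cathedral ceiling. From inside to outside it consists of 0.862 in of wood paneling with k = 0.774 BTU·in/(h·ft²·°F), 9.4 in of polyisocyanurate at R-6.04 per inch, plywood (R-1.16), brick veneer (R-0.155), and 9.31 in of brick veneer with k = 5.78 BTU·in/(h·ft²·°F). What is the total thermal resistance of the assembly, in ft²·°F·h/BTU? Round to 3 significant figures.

0.862/0.774 = 1.114
9.4 × 6.04 = 56.78
9.31/5.78 = 1.611
R_total = 1.114 + 56.78 + 1.16 + 0.155 + 1.611 = 60.82 ft²·°F·h/BTU

60.8 ft²·°F·h/BTU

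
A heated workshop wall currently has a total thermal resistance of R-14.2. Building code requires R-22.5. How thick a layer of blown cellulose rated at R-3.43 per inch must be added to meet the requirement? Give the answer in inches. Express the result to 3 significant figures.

2.42 in

ΔR = 22.5 − 14.2 = 8.3 ft²·°F·h/BTU
L = ΔR / (R/in) = 8.3/3.43 = 2.42 in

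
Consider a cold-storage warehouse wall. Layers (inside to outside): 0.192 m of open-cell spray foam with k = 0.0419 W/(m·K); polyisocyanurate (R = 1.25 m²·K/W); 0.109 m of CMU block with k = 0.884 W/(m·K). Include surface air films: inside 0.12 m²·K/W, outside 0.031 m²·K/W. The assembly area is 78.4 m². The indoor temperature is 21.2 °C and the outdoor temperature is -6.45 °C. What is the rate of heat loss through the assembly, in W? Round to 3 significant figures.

355 W

0.192/0.0419 = 4.582
0.109/0.884 = 0.1233
R_total = 0.12 + 4.582 + 1.25 + 0.1233 + 0.031 = 6.107 m²·K/W
Q = A·ΔT/R = 78.4 × (21.2 − (-6.45)) / 6.107 = 355 W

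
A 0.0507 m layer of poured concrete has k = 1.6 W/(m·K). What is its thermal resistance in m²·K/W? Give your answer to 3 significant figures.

R = L/k = 0.0507/1.6 = 0.03169 m²·K/W

0.0317 m²·K/W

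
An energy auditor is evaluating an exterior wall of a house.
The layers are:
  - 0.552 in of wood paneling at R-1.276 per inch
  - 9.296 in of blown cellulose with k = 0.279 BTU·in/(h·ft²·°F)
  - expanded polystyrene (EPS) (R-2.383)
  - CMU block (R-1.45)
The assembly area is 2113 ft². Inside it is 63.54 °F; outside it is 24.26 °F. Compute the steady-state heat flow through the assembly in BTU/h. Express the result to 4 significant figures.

0.552 × 1.276 = 0.70435
9.296/0.279 = 33.319
R_total = 0.70435 + 33.319 + 2.383 + 1.45 = 37.856 ft²·°F·h/BTU
Q = A·ΔT/R = 2113 × (63.54 − 24.26) / 37.856 = 2192.5 BTU/h

2192 BTU/h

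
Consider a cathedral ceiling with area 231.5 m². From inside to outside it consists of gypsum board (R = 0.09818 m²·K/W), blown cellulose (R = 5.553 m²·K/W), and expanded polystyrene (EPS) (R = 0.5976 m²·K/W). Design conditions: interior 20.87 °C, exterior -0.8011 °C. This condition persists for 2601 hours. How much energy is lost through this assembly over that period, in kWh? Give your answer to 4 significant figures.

2088 kWh

R_total = 0.09818 + 5.553 + 0.5976 = 6.2488 m²·K/W
Q = 231.5 × (20.87 − (-0.8011)) / 6.2488 = 802.85 W
E = 802.85 W × 2601 h / 1000 = 2088.2 kWh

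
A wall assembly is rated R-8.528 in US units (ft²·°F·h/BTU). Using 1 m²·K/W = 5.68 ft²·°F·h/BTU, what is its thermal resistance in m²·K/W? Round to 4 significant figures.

1.501 m²·K/W

R_SI = 8.528/5.68 = 1.5014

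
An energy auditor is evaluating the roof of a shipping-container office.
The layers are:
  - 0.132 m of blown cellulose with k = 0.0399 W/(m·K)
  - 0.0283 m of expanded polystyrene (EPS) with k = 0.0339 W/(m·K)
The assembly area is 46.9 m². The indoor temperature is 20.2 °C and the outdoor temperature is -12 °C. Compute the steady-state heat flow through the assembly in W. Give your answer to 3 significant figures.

365 W

0.132/0.0399 = 3.308
0.0283/0.0339 = 0.8348
R_total = 3.308 + 0.8348 = 4.143 m²·K/W
Q = A·ΔT/R = 46.9 × (20.2 − (-12)) / 4.143 = 364.5 W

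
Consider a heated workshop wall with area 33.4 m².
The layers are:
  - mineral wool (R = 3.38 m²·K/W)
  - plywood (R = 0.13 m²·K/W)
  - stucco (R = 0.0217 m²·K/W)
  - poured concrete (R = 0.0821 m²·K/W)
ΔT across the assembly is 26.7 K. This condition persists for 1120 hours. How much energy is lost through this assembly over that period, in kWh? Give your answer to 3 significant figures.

R_total = 3.38 + 0.13 + 0.0217 + 0.0821 = 3.614 m²·K/W
Q = 33.4 × 26.7 / 3.614 = 246.8 W
E = 246.8 W × 1120 h / 1000 = 276.4 kWh

276 kWh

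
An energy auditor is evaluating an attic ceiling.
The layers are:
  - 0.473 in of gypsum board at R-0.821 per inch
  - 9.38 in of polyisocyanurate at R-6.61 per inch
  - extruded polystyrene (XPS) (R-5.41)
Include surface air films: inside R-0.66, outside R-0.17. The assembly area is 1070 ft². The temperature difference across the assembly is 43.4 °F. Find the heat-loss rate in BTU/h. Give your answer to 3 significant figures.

0.473 × 0.821 = 0.3883
9.38 × 6.61 = 62
R_total = 0.66 + 0.3883 + 62 + 5.41 + 0.17 = 68.63 ft²·°F·h/BTU
Q = A·ΔT/R = 1070 × 43.4 / 68.63 = 676.6 BTU/h

677 BTU/h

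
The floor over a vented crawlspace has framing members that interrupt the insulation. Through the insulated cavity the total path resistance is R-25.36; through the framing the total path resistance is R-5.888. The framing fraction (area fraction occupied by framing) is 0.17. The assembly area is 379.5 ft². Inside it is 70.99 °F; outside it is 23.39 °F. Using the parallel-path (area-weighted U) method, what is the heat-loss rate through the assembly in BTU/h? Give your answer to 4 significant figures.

U_eff = 0.83/25.36 + 0.17/5.888 = 0.032729 + 0.028872 = 0.061601
R_eff = 1/U_eff = 16.234 ft²·°F·h/BTU
Q = 379.5 × (70.99 − 23.39) / 16.234 = 1112.8 BTU/h

1113 BTU/h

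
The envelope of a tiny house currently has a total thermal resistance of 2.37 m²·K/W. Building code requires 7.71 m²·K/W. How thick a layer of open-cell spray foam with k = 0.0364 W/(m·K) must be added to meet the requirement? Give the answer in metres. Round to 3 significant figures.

ΔR = 7.71 − 2.37 = 5.34 m²·K/W
L = ΔR × k = 5.34 × 0.0364 = 0.1944 m

0.194 m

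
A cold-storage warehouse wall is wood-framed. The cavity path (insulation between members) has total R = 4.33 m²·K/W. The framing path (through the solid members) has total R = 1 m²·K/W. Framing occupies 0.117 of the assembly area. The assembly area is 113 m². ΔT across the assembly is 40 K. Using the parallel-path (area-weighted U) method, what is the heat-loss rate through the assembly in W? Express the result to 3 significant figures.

1450 W

U_eff = 0.883/4.33 + 0.117/1 = 0.2039 + 0.117 = 0.3209
R_eff = 1/U_eff = 3.116 m²·K/W
Q = 113 × 40 / 3.116 = 1451 W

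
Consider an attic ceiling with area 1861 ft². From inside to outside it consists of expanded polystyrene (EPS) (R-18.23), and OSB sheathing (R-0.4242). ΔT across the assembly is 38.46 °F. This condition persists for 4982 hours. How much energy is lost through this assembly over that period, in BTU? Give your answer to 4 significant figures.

R_total = 18.23 + 0.4242 = 18.654 ft²·°F·h/BTU
Q = 1861 × 38.46 / 18.654 = 3836.9 BTU/h
E = 3836.9 × 4982 = 19115000 BTU

19120000 BTU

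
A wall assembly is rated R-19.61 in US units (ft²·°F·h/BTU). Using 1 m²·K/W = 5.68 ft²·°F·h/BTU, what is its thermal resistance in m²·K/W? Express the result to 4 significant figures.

3.452 m²·K/W

R_SI = 19.61/5.68 = 3.4525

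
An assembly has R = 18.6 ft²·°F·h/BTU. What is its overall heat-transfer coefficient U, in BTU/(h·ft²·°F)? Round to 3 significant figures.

U = 1/R = 1/18.6 = 0.05376

0.0538 BTU/(h·ft²·°F)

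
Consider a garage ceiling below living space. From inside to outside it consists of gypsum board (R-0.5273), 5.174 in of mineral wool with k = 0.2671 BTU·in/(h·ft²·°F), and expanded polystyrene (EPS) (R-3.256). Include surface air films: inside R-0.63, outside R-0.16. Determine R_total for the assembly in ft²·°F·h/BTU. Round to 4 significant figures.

5.174/0.2671 = 19.371
R_total = 0.63 + 0.5273 + 19.371 + 3.256 + 0.16 = 23.944 ft²·°F·h/BTU

23.94 ft²·°F·h/BTU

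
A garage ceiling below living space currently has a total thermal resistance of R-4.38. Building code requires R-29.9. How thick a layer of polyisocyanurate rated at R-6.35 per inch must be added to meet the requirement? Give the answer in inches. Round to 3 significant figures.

4.02 in

ΔR = 29.9 − 4.38 = 25.52 ft²·°F·h/BTU
L = ΔR / (R/in) = 25.52/6.35 = 4.019 in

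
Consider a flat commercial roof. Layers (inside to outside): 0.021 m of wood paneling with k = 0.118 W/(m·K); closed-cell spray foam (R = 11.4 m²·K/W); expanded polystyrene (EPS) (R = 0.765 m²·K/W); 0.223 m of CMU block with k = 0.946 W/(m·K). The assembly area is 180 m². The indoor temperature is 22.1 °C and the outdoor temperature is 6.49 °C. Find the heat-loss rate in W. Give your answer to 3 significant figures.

0.021/0.118 = 0.178
0.223/0.946 = 0.2357
R_total = 0.178 + 11.4 + 0.765 + 0.2357 = 12.58 m²·K/W
Q = A·ΔT/R = 180 × (22.1 − 6.49) / 12.58 = 223.4 W

223 W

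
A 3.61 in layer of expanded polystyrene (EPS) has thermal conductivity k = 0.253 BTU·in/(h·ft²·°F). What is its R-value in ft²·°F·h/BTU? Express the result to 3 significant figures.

R = L/k = 3.61/0.253 = 14.27 ft²·°F·h/BTU

14.3 ft²·°F·h/BTU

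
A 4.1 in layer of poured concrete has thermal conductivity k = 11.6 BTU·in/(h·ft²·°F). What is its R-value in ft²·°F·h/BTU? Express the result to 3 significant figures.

R = L/k = 4.1/11.6 = 0.3534 ft²·°F·h/BTU

0.353 ft²·°F·h/BTU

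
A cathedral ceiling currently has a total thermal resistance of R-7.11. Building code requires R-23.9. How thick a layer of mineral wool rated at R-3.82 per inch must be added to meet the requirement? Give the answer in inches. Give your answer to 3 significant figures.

4.40 in

ΔR = 23.9 − 7.11 = 16.79 ft²·°F·h/BTU
L = ΔR / (R/in) = 16.79/3.82 = 4.395 in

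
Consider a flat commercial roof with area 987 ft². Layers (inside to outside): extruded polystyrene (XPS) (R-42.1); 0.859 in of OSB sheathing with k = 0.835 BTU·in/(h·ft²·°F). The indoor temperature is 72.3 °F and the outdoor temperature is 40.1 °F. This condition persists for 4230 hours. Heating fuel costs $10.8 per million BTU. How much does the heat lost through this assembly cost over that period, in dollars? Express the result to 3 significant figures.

33.7 dollars

0.859/0.835 = 1.029
R_total = 42.1 + 1.029 = 43.13 ft²·°F·h/BTU
Q = 987 × (72.3 − 40.1) / 43.13 = 736.9 BTU/h
E = 736.9 × 4230 = 3117000 BTU
Cost = 3117000/10⁶ × 10.8 = $33.66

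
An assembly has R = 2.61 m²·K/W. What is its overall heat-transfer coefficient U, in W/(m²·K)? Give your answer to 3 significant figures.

U = 1/R = 1/2.61 = 0.3831

0.383 W/(m²·K)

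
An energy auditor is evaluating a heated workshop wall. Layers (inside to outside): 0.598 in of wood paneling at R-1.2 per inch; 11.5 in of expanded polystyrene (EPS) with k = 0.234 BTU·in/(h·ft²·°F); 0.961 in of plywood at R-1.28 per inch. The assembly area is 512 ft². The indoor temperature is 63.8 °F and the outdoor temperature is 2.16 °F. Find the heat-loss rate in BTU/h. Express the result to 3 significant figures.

0.598 × 1.2 = 0.7176
11.5/0.234 = 49.15
0.961 × 1.28 = 1.23
R_total = 0.7176 + 49.15 + 1.23 = 51.09 ft²·°F·h/BTU
Q = A·ΔT/R = 512 × (63.8 − 2.16) / 51.09 = 617.7 BTU/h

618 BTU/h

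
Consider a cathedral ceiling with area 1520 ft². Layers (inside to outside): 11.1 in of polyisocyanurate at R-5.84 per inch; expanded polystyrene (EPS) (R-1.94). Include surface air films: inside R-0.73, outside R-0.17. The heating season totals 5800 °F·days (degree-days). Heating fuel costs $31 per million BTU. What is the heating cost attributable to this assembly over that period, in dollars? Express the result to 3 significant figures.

11.1 × 5.84 = 64.82
R_total = 0.73 + 64.82 + 1.94 + 0.17 = 67.66 ft²·°F·h/BTU
E = A × HDD × 24 / R = 1520 × 5800 × 24 / 67.66 = 3127000 BTU
Cost = 3127000/10⁶ × 31 = $96.94

96.9 dollars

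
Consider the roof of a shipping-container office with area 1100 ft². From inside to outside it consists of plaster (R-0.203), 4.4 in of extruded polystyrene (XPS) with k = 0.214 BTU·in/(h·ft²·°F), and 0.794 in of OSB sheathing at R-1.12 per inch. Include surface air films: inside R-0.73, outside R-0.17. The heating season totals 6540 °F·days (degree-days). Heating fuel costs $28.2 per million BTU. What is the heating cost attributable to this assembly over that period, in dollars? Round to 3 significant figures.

4.4/0.214 = 20.56
0.794 × 1.12 = 0.8893
R_total = 0.73 + 0.203 + 20.56 + 0.8893 + 0.17 = 22.55 ft²·°F·h/BTU
E = A × HDD × 24 / R = 1100 × 6540 × 24 / 22.55 = 7656000 BTU
Cost = 7656000/10⁶ × 28.2 = $215.9

216 dollars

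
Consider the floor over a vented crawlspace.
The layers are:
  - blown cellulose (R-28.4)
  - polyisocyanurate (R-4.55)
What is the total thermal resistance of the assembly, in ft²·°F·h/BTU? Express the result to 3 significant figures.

32.9 ft²·°F·h/BTU

R_total = 28.4 + 4.55 = 32.95 ft²·°F·h/BTU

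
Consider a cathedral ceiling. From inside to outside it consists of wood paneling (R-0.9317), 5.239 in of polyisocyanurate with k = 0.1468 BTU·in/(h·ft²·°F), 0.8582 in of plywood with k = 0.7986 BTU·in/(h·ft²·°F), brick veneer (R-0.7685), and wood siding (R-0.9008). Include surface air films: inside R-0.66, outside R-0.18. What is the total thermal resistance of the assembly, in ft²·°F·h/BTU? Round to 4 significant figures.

40.20 ft²·°F·h/BTU

5.239/0.1468 = 35.688
0.8582/0.7986 = 1.0746
R_total = 0.66 + 0.9317 + 35.688 + 1.0746 + 0.7685 + 0.9008 + 0.18 = 40.204 ft²·°F·h/BTU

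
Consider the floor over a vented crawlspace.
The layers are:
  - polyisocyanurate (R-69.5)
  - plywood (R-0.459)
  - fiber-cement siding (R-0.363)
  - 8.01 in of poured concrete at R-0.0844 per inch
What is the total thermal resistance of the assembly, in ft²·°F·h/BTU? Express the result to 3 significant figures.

71.0 ft²·°F·h/BTU

8.01 × 0.0844 = 0.676
R_total = 69.5 + 0.459 + 0.363 + 0.676 = 71 ft²·°F·h/BTU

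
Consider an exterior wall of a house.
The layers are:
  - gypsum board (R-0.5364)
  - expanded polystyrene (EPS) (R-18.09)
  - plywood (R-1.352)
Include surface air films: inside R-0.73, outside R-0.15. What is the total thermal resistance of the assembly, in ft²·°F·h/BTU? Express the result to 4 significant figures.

R_total = 0.73 + 0.5364 + 18.09 + 1.352 + 0.15 = 20.858 ft²·°F·h/BTU

20.86 ft²·°F·h/BTU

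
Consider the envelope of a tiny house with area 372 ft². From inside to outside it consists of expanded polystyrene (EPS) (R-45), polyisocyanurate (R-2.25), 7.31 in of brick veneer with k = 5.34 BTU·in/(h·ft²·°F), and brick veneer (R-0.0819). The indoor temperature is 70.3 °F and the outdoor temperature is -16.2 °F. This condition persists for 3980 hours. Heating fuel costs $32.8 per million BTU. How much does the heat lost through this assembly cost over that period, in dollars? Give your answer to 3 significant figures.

7.31/5.34 = 1.369
R_total = 45 + 2.25 + 1.369 + 0.0819 = 48.7 ft²·°F·h/BTU
Q = 372 × (70.3 − (-16.2)) / 48.7 = 660.7 BTU/h
E = 660.7 × 3980 = 2630000 BTU
Cost = 2630000/10⁶ × 32.8 = $86.25

86.3 dollars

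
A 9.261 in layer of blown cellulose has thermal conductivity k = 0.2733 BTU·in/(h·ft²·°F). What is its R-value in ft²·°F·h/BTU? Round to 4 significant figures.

R = L/k = 9.261/0.2733 = 33.886 ft²·°F·h/BTU

33.89 ft²·°F·h/BTU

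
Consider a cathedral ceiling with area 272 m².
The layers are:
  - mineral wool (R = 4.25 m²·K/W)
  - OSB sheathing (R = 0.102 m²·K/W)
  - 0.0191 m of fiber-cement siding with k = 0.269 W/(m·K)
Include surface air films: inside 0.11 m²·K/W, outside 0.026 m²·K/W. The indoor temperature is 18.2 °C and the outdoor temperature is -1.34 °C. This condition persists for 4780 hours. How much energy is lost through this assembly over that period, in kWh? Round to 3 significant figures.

5570 kWh

0.0191/0.269 = 0.071
R_total = 0.11 + 4.25 + 0.102 + 0.071 + 0.026 = 4.559 m²·K/W
Q = 272 × (18.2 − (-1.34)) / 4.559 = 1166 W
E = 1166 W × 4780 h / 1000 = 5573 kWh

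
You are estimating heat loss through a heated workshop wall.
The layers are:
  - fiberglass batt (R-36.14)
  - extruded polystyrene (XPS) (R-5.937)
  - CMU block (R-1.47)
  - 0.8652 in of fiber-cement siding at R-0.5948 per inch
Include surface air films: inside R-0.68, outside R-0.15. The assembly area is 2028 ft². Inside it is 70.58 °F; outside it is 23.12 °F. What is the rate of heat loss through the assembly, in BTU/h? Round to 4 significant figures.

2144 BTU/h

0.8652 × 0.5948 = 0.51462
R_total = 0.68 + 36.14 + 5.937 + 1.47 + 0.51462 + 0.15 = 44.892 ft²·°F·h/BTU
Q = A·ΔT/R = 2028 × (70.58 − 23.12) / 44.892 = 2144 BTU/h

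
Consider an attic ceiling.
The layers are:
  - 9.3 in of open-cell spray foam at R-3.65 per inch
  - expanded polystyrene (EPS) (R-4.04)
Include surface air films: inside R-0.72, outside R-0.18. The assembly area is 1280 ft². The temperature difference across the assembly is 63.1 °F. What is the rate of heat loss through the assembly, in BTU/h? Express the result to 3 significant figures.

9.3 × 3.65 = 33.95
R_total = 0.72 + 33.95 + 4.04 + 0.18 = 38.88 ft²·°F·h/BTU
Q = A·ΔT/R = 1280 × 63.1 / 38.88 = 2077 BTU/h

2080 BTU/h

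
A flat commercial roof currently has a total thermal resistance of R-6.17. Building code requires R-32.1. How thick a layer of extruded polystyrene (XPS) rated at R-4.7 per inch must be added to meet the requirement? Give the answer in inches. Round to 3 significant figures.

ΔR = 32.1 − 6.17 = 25.93 ft²·°F·h/BTU
L = ΔR / (R/in) = 25.93/4.7 = 5.517 in

5.52 in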